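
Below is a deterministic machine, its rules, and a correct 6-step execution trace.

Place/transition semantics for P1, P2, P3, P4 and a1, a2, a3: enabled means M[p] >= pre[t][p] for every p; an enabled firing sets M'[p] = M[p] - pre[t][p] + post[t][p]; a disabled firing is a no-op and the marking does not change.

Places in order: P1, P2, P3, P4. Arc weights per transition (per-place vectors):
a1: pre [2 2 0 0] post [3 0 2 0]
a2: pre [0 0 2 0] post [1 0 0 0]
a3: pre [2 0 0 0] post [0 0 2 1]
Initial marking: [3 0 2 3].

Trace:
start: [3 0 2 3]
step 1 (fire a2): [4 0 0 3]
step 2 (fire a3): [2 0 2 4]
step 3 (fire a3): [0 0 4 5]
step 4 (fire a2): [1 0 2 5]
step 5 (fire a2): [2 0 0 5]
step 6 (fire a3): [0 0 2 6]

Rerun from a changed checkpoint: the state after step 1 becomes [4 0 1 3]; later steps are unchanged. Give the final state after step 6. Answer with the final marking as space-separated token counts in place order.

state after step 1 := [4 0 1 3]
step 2 (fire a3): [2 0 3 4]
step 3 (fire a3): [0 0 5 5]
step 4 (fire a2): [1 0 3 5]
step 5 (fire a2): [2 0 1 5]
step 6 (fire a3): [0 0 3 6]

0 0 3 6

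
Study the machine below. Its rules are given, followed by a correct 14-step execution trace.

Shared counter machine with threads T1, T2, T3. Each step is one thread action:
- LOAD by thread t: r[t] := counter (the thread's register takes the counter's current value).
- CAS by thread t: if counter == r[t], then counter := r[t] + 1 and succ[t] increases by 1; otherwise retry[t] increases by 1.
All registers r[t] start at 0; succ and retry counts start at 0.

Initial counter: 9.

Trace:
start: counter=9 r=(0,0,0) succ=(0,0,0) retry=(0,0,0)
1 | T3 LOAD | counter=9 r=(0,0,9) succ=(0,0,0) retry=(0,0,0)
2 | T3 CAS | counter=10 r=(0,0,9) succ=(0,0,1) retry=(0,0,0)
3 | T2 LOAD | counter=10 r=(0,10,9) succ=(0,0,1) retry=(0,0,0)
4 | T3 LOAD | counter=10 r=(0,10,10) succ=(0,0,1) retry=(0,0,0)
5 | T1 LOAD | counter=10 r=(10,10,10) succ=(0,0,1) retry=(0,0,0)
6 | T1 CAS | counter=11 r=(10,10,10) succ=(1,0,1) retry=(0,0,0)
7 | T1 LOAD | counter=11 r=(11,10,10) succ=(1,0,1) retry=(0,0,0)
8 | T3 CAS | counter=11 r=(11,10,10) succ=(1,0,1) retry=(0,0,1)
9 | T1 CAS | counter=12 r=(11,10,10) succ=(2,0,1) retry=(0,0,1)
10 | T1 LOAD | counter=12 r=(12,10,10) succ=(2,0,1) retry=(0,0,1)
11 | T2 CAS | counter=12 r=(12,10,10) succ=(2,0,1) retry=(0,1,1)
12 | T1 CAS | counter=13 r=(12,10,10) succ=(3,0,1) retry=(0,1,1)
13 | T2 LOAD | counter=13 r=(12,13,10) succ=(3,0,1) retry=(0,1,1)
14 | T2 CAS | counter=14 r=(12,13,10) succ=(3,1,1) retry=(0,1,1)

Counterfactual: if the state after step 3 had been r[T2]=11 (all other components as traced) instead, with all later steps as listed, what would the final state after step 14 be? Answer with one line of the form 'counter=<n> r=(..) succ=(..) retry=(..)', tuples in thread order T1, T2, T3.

state after step 3 := counter=10 r=(0,11,9) succ=(0,0,1) retry=(0,0,0)
4 | T3 LOAD | counter=10 r=(0,11,10) succ=(0,0,1) retry=(0,0,0)
5 | T1 LOAD | counter=10 r=(10,11,10) succ=(0,0,1) retry=(0,0,0)
6 | T1 CAS | counter=11 r=(10,11,10) succ=(1,0,1) retry=(0,0,0)
7 | T1 LOAD | counter=11 r=(11,11,10) succ=(1,0,1) retry=(0,0,0)
8 | T3 CAS | counter=11 r=(11,11,10) succ=(1,0,1) retry=(0,0,1)
9 | T1 CAS | counter=12 r=(11,11,10) succ=(2,0,1) retry=(0,0,1)
10 | T1 LOAD | counter=12 r=(12,11,10) succ=(2,0,1) retry=(0,0,1)
11 | T2 CAS | counter=12 r=(12,11,10) succ=(2,0,1) retry=(0,1,1)
12 | T1 CAS | counter=13 r=(12,11,10) succ=(3,0,1) retry=(0,1,1)
13 | T2 LOAD | counter=13 r=(12,13,10) succ=(3,0,1) retry=(0,1,1)
14 | T2 CAS | counter=14 r=(12,13,10) succ=(3,1,1) retry=(0,1,1)

counter=14 r=(12,13,10) succ=(3,1,1) retry=(0,1,1)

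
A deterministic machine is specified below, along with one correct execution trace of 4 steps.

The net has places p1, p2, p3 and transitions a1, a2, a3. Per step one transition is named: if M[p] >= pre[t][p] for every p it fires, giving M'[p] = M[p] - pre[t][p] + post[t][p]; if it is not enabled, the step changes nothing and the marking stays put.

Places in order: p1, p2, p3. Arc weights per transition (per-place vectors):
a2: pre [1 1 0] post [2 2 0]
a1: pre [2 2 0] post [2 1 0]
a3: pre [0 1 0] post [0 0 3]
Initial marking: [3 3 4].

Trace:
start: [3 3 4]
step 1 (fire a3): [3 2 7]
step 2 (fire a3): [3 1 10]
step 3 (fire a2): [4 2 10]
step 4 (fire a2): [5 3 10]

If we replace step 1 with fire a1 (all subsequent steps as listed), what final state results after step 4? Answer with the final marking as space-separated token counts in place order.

(re-executing from step 1 with the substitution; state before step 1: [3 3 4])
step 1 (fire a1): [3 2 4]
step 2 (fire a3): [3 1 7]
step 3 (fire a2): [4 2 7]
step 4 (fire a2): [5 3 7]

5 3 7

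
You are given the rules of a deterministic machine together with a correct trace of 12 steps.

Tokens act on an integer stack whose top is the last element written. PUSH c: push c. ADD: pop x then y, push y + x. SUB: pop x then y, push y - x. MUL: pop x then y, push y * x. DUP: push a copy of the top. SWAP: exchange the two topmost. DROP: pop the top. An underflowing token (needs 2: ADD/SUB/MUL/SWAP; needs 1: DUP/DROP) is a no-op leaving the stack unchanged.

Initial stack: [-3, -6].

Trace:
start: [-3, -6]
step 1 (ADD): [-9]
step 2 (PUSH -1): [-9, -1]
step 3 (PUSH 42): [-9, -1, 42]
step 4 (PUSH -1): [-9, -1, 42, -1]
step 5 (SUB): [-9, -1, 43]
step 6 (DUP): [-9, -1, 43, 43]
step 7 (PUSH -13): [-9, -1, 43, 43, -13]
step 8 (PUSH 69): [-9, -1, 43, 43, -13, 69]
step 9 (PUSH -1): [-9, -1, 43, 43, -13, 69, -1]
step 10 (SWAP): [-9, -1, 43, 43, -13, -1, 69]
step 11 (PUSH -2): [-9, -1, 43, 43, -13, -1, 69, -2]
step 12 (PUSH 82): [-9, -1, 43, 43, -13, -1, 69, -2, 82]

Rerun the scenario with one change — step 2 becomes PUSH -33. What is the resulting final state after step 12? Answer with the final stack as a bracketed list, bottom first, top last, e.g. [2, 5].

(re-executing from step 2 with the substitution; state before step 2: [-9])
step 2 (PUSH -33): [-9, -33]
step 3 (PUSH 42): [-9, -33, 42]
step 4 (PUSH -1): [-9, -33, 42, -1]
step 5 (SUB): [-9, -33, 43]
step 6 (DUP): [-9, -33, 43, 43]
step 7 (PUSH -13): [-9, -33, 43, 43, -13]
step 8 (PUSH 69): [-9, -33, 43, 43, -13, 69]
step 9 (PUSH -1): [-9, -33, 43, 43, -13, 69, -1]
step 10 (SWAP): [-9, -33, 43, 43, -13, -1, 69]
step 11 (PUSH -2): [-9, -33, 43, 43, -13, -1, 69, -2]
step 12 (PUSH 82): [-9, -33, 43, 43, -13, -1, 69, -2, 82]

[-9, -33, 43, 43, -13, -1, 69, -2, 82]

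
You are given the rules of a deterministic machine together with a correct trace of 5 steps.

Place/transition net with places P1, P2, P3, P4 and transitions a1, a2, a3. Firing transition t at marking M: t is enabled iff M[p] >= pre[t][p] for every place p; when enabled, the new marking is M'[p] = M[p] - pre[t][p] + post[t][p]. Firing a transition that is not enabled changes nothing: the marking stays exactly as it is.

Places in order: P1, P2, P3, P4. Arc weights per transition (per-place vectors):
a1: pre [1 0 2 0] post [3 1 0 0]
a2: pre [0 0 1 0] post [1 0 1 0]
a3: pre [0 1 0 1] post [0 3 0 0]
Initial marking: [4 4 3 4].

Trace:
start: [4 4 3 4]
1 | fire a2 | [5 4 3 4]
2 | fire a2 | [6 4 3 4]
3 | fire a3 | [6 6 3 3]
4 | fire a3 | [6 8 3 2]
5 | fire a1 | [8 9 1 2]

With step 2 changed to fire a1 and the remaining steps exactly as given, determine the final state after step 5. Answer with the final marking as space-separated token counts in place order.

7 9 1 2

(re-executing from step 2 with the substitution; state before step 2: [5 4 3 4])
2 | fire a1 | [7 5 1 4]
3 | fire a3 | [7 7 1 3]
4 | fire a3 | [7 9 1 2]
5 | fire a1 | [7 9 1 2]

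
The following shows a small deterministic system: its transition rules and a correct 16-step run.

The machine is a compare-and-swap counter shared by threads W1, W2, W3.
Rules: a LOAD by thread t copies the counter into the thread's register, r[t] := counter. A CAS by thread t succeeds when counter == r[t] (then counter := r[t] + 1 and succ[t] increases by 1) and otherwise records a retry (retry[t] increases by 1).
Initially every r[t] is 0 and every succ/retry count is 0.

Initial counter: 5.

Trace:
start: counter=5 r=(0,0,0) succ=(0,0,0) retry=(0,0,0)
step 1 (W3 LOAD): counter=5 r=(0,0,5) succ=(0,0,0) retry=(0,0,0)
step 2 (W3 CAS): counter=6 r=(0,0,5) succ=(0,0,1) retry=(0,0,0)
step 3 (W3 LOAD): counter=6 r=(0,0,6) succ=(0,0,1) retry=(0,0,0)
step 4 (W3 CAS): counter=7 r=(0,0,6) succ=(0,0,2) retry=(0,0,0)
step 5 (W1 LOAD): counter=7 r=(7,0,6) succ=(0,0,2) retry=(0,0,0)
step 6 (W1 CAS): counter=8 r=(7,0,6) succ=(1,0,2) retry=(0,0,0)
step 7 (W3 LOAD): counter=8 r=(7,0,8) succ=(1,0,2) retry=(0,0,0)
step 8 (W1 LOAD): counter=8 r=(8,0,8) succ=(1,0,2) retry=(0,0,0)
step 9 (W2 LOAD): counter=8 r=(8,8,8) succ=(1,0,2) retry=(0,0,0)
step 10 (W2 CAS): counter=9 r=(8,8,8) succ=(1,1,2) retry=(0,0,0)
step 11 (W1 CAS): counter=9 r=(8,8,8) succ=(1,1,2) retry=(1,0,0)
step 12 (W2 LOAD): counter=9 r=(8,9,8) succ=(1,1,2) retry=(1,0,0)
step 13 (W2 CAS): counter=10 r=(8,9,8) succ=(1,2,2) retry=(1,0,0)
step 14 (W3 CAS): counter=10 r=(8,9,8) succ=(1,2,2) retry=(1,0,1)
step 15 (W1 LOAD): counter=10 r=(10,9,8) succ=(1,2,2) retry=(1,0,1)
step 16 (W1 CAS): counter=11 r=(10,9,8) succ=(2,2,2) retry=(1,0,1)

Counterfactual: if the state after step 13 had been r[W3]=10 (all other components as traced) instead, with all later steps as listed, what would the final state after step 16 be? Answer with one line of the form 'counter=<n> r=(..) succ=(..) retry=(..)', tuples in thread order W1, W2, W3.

state after step 13 := counter=10 r=(8,9,10) succ=(1,2,2) retry=(1,0,0)
step 14 (W3 CAS): counter=11 r=(8,9,10) succ=(1,2,3) retry=(1,0,0)
step 15 (W1 LOAD): counter=11 r=(11,9,10) succ=(1,2,3) retry=(1,0,0)
step 16 (W1 CAS): counter=12 r=(11,9,10) succ=(2,2,3) retry=(1,0,0)

counter=12 r=(11,9,10) succ=(2,2,3) retry=(1,0,0)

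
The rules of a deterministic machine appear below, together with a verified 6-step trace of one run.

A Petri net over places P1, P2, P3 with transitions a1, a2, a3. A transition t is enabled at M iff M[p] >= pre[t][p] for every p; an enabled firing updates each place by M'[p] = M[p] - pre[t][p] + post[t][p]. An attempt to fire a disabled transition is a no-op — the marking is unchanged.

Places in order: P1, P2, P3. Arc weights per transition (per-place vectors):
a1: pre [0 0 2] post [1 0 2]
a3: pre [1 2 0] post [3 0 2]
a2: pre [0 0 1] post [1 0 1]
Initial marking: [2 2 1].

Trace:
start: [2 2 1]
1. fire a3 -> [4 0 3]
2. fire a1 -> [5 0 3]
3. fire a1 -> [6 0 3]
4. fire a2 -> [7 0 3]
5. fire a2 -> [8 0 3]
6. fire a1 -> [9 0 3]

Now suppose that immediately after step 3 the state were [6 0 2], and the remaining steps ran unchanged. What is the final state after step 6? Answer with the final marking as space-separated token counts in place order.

state after step 3 := [6 0 2]
4. fire a2 -> [7 0 2]
5. fire a2 -> [8 0 2]
6. fire a1 -> [9 0 2]

9 0 2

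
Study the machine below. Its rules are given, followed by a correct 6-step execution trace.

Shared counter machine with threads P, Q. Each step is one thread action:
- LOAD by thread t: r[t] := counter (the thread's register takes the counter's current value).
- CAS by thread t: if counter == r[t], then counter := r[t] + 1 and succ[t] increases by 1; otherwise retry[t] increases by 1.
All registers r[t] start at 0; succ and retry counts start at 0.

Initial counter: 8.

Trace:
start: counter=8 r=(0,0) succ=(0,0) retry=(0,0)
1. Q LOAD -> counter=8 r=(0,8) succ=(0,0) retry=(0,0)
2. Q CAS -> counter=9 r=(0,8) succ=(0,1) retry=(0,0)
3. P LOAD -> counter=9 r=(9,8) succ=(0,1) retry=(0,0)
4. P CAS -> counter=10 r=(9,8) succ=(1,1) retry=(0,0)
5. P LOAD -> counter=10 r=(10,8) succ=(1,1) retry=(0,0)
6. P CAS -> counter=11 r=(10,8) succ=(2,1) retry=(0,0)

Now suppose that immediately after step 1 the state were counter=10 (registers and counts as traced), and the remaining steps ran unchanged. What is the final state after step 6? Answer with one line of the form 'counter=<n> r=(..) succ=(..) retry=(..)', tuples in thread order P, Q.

state after step 1 := counter=10 r=(0,8) succ=(0,0) retry=(0,0)
2. Q CAS -> counter=10 r=(0,8) succ=(0,0) retry=(0,1)
3. P LOAD -> counter=10 r=(10,8) succ=(0,0) retry=(0,1)
4. P CAS -> counter=11 r=(10,8) succ=(1,0) retry=(0,1)
5. P LOAD -> counter=11 r=(11,8) succ=(1,0) retry=(0,1)
6. P CAS -> counter=12 r=(11,8) succ=(2,0) retry=(0,1)

counter=12 r=(11,8) succ=(2,0) retry=(0,1)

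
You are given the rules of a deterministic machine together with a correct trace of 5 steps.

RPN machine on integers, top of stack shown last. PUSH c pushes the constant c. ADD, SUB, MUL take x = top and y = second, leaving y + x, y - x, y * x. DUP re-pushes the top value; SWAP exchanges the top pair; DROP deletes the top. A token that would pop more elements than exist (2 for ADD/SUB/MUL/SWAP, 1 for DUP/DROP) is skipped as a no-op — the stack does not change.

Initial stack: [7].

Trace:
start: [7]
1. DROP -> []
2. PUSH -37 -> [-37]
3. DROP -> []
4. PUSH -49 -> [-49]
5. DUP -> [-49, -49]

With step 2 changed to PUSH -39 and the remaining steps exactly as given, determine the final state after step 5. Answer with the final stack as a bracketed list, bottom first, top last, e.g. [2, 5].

[-49, -49]

(re-executing from step 2 with the substitution; state before step 2: [])
2. PUSH -39 -> [-39]
3. DROP -> []
4. PUSH -49 -> [-49]
5. DUP -> [-49, -49]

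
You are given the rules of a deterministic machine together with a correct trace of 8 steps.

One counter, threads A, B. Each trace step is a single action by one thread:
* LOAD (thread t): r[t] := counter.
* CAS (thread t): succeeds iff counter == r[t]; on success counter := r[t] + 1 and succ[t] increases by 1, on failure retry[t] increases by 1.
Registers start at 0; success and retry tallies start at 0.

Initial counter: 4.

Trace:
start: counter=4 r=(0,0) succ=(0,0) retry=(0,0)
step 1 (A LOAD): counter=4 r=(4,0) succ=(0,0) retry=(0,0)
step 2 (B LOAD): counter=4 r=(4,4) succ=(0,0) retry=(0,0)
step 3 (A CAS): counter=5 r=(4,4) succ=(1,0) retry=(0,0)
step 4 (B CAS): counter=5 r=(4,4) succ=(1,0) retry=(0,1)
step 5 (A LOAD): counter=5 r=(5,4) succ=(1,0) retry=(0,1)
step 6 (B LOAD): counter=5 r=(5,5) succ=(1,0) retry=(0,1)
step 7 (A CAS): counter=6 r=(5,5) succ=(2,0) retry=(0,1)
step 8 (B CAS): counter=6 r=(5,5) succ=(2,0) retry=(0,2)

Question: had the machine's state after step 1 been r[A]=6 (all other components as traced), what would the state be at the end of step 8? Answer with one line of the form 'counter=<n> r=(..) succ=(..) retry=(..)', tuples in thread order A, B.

state after step 1 := counter=4 r=(6,0) succ=(0,0) retry=(0,0)
step 2 (B LOAD): counter=4 r=(6,4) succ=(0,0) retry=(0,0)
step 3 (A CAS): counter=4 r=(6,4) succ=(0,0) retry=(1,0)
step 4 (B CAS): counter=5 r=(6,4) succ=(0,1) retry=(1,0)
step 5 (A LOAD): counter=5 r=(5,4) succ=(0,1) retry=(1,0)
step 6 (B LOAD): counter=5 r=(5,5) succ=(0,1) retry=(1,0)
step 7 (A CAS): counter=6 r=(5,5) succ=(1,1) retry=(1,0)
step 8 (B CAS): counter=6 r=(5,5) succ=(1,1) retry=(1,1)

counter=6 r=(5,5) succ=(1,1) retry=(1,1)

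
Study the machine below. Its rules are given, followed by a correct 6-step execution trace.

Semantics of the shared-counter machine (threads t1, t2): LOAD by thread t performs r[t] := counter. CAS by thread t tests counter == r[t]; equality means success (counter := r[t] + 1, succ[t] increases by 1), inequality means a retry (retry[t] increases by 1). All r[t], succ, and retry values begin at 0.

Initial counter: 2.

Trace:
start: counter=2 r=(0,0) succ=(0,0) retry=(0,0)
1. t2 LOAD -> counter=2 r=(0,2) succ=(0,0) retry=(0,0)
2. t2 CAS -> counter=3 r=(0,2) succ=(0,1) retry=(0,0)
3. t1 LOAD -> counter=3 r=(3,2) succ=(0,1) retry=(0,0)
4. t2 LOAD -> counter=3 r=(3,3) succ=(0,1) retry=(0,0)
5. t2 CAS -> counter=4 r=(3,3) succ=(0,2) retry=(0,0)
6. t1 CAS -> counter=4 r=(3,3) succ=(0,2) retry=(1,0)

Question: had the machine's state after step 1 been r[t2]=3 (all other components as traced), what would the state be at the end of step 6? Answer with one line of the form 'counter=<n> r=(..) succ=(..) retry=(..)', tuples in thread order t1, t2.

counter=3 r=(2,2) succ=(0,1) retry=(1,1)

state after step 1 := counter=2 r=(0,3) succ=(0,0) retry=(0,0)
2. t2 CAS -> counter=2 r=(0,3) succ=(0,0) retry=(0,1)
3. t1 LOAD -> counter=2 r=(2,3) succ=(0,0) retry=(0,1)
4. t2 LOAD -> counter=2 r=(2,2) succ=(0,0) retry=(0,1)
5. t2 CAS -> counter=3 r=(2,2) succ=(0,1) retry=(0,1)
6. t1 CAS -> counter=3 r=(2,2) succ=(0,1) retry=(1,1)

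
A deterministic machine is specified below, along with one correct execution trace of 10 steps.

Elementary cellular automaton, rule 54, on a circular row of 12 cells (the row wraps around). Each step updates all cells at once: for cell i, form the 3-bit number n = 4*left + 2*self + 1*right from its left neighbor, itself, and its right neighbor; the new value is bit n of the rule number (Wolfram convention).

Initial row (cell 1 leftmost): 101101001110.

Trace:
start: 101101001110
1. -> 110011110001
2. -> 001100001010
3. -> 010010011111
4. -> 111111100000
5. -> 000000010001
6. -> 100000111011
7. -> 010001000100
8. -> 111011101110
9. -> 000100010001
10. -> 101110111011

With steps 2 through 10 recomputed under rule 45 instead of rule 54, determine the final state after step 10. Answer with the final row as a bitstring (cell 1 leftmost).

(re-executing steps 2..10 under rule 45; state before step 2: 110011110001)
2. -> 000010000101
3. -> 011010110111
4. -> 110111101100
5. -> 101100011000
6. -> 111001010010
7. -> 100001110011
8. -> 001101000010
9. -> 101011011010
10. -> 111110110111

111110110111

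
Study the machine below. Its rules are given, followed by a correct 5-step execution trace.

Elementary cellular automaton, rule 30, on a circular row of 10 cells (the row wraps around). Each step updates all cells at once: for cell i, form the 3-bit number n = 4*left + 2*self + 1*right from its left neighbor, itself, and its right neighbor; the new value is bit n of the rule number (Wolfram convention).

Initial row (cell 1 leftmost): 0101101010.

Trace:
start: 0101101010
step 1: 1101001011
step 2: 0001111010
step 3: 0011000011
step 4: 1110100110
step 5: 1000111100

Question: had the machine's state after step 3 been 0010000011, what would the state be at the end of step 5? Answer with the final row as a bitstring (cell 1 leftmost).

state after step 3 := 0010000011
step 4: 1111000110
step 5: 1000101100

1000101100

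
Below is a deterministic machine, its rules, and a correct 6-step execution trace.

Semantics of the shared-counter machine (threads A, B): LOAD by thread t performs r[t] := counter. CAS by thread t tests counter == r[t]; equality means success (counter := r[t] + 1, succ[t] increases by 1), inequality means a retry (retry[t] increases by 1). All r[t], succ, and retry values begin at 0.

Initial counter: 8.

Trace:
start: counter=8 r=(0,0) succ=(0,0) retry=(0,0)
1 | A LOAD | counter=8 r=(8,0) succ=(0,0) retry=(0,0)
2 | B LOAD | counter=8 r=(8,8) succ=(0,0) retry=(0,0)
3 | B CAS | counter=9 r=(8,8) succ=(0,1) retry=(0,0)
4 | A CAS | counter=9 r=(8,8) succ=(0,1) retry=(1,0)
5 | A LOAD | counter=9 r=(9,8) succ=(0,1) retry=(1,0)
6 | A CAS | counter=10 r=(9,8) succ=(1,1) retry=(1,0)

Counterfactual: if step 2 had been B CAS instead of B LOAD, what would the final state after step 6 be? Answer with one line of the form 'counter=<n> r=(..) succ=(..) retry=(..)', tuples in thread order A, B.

(re-executing from step 2 with the substitution; state before step 2: counter=8 r=(8,0) succ=(0,0) retry=(0,0))
2 | B CAS | counter=8 r=(8,0) succ=(0,0) retry=(0,1)
3 | B CAS | counter=8 r=(8,0) succ=(0,0) retry=(0,2)
4 | A CAS | counter=9 r=(8,0) succ=(1,0) retry=(0,2)
5 | A LOAD | counter=9 r=(9,0) succ=(1,0) retry=(0,2)
6 | A CAS | counter=10 r=(9,0) succ=(2,0) retry=(0,2)

counter=10 r=(9,0) succ=(2,0) retry=(0,2)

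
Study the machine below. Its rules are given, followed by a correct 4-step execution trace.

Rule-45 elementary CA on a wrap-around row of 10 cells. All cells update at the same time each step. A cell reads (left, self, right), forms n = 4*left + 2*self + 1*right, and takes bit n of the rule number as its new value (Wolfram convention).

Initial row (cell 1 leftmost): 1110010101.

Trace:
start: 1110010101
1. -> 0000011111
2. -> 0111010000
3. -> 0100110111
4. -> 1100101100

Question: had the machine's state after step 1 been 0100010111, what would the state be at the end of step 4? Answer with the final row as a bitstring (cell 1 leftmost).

state after step 1 := 0100010111
2. -> 1101011100
3. -> 1011110000
4. -> 1110000110

1110000110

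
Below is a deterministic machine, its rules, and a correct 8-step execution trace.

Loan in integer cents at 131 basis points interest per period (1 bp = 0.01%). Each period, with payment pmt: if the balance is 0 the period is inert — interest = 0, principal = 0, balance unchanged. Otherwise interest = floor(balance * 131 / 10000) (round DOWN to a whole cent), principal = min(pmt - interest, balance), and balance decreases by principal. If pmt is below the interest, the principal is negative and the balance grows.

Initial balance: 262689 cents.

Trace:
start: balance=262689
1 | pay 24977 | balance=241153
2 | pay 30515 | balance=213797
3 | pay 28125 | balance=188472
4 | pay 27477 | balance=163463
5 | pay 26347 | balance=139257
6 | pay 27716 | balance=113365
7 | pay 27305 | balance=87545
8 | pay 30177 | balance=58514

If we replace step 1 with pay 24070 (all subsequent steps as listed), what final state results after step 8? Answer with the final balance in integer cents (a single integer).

59506

(re-executing from step 1 with the substitution; state before step 1: balance=262689)
1 | pay 24070 | balance=242060
2 | pay 30515 | balance=214715
3 | pay 28125 | balance=189402
4 | pay 27477 | balance=164406
5 | pay 26347 | balance=140212
6 | pay 27716 | balance=114332
7 | pay 27305 | balance=88524
8 | pay 30177 | balance=59506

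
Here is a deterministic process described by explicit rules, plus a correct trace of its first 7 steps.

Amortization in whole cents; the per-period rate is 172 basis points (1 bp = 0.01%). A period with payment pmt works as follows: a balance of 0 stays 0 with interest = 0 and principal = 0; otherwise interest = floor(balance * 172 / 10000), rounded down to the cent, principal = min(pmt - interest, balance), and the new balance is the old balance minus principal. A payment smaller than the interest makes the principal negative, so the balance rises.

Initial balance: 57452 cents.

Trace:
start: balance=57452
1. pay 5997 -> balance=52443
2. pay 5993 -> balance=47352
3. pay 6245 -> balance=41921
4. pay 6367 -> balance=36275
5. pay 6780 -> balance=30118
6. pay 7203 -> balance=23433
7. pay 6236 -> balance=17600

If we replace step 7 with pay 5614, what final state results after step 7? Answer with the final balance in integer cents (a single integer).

18222

(re-executing from step 7 with the substitution; state before step 7: balance=23433)
7. pay 5614 -> balance=18222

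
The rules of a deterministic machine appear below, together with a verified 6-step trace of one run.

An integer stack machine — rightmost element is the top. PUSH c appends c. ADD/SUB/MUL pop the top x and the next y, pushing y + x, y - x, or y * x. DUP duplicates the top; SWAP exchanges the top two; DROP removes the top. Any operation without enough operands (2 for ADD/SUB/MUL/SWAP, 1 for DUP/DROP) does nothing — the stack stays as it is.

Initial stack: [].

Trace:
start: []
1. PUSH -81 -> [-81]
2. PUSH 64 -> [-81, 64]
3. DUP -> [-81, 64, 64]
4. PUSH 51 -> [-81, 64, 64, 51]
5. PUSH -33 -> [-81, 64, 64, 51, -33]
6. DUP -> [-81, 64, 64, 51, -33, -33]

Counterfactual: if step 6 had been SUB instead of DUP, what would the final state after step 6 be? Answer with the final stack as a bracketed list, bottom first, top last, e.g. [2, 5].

(re-executing from step 6 with the substitution; state before step 6: [-81, 64, 64, 51, -33])
6. SUB -> [-81, 64, 64, 84]

[-81, 64, 64, 84]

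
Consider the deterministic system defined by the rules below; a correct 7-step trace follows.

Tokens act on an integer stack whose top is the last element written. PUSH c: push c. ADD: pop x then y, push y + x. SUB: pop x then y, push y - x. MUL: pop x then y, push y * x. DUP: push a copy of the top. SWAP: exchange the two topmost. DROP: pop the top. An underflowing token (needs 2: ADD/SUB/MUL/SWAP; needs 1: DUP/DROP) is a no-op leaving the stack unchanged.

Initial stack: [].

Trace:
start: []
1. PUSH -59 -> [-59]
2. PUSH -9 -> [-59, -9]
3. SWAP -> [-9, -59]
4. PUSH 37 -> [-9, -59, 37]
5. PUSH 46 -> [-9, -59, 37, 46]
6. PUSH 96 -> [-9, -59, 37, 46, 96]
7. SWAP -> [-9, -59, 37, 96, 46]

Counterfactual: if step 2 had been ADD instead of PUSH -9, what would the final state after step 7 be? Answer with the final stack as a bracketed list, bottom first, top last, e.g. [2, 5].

[-59, 37, 96, 46]

(re-executing from step 2 with the substitution; state before step 2: [-59])
2. ADD -> [-59]
3. SWAP -> [-59]
4. PUSH 37 -> [-59, 37]
5. PUSH 46 -> [-59, 37, 46]
6. PUSH 96 -> [-59, 37, 46, 96]
7. SWAP -> [-59, 37, 96, 46]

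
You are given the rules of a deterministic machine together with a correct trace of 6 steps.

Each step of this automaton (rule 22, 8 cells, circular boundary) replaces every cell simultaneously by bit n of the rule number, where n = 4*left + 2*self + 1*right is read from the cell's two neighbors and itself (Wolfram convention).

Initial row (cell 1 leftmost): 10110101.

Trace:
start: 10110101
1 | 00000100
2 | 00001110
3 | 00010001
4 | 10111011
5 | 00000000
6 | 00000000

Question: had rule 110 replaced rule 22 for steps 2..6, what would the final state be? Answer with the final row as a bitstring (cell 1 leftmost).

11000100

(re-executing steps 2..6 under rule 110; state before step 2: 00000100)
2 | 00001100
3 | 00011100
4 | 00110100
5 | 01111100
6 | 11000100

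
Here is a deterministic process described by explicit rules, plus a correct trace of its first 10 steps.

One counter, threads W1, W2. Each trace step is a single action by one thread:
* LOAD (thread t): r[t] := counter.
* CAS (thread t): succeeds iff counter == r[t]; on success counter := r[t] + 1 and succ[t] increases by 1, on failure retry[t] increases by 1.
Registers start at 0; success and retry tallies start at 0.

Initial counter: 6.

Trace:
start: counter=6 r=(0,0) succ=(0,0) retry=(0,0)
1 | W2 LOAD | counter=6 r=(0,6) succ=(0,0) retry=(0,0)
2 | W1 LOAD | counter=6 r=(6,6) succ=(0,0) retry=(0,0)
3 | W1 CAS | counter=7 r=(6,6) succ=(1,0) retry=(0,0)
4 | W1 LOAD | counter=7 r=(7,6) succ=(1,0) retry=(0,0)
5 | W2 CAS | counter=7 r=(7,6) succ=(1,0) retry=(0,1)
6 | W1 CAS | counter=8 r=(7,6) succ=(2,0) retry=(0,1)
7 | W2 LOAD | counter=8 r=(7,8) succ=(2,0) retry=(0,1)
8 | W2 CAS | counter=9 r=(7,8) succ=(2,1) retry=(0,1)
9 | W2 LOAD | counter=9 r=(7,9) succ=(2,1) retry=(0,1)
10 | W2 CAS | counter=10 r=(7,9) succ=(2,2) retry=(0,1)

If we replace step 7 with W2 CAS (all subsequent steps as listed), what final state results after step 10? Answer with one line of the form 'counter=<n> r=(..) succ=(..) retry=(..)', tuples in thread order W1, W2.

counter=9 r=(7,8) succ=(2,1) retry=(0,3)

(re-executing from step 7 with the substitution; state before step 7: counter=8 r=(7,6) succ=(2,0) retry=(0,1))
7 | W2 CAS | counter=8 r=(7,6) succ=(2,0) retry=(0,2)
8 | W2 CAS | counter=8 r=(7,6) succ=(2,0) retry=(0,3)
9 | W2 LOAD | counter=8 r=(7,8) succ=(2,0) retry=(0,3)
10 | W2 CAS | counter=9 r=(7,8) succ=(2,1) retry=(0,3)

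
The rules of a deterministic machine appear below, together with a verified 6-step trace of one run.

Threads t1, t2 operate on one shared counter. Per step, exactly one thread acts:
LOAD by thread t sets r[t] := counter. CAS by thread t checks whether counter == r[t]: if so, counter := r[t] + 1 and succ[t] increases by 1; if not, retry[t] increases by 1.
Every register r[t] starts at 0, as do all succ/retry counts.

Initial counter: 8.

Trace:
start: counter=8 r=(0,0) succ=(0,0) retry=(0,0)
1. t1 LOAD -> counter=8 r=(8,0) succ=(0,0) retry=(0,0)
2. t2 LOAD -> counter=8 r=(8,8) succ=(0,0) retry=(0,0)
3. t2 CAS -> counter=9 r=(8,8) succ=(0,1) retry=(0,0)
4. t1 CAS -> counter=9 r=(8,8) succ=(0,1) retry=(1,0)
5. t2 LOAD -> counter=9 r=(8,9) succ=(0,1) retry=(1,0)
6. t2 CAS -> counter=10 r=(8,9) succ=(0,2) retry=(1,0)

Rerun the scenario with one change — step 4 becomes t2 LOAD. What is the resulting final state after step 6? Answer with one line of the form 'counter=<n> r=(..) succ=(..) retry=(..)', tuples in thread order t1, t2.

(re-executing from step 4 with the substitution; state before step 4: counter=9 r=(8,8) succ=(0,1) retry=(0,0))
4. t2 LOAD -> counter=9 r=(8,9) succ=(0,1) retry=(0,0)
5. t2 LOAD -> counter=9 r=(8,9) succ=(0,1) retry=(0,0)
6. t2 CAS -> counter=10 r=(8,9) succ=(0,2) retry=(0,0)

counter=10 r=(8,9) succ=(0,2) retry=(0,0)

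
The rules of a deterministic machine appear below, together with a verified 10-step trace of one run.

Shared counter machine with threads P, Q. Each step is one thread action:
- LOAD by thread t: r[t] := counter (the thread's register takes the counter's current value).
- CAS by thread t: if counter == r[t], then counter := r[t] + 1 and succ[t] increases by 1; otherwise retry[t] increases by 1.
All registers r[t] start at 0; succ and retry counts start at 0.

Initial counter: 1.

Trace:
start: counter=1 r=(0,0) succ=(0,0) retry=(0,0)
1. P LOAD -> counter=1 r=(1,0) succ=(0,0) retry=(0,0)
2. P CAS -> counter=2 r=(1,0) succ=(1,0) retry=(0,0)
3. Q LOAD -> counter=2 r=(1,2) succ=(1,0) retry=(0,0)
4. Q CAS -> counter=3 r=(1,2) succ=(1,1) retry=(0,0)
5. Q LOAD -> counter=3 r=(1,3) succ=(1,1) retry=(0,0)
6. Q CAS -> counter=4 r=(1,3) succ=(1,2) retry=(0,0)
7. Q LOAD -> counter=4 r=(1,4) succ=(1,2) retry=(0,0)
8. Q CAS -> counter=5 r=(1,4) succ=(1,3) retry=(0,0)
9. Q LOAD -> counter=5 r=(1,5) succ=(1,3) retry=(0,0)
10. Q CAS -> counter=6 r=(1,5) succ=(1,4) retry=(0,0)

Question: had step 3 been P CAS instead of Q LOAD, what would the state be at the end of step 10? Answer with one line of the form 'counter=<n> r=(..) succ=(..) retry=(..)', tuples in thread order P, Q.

counter=5 r=(1,4) succ=(1,3) retry=(1,1)

(re-executing from step 3 with the substitution; state before step 3: counter=2 r=(1,0) succ=(1,0) retry=(0,0))
3. P CAS -> counter=2 r=(1,0) succ=(1,0) retry=(1,0)
4. Q CAS -> counter=2 r=(1,0) succ=(1,0) retry=(1,1)
5. Q LOAD -> counter=2 r=(1,2) succ=(1,0) retry=(1,1)
6. Q CAS -> counter=3 r=(1,2) succ=(1,1) retry=(1,1)
7. Q LOAD -> counter=3 r=(1,3) succ=(1,1) retry=(1,1)
8. Q CAS -> counter=4 r=(1,3) succ=(1,2) retry=(1,1)
9. Q LOAD -> counter=4 r=(1,4) succ=(1,2) retry=(1,1)
10. Q CAS -> counter=5 r=(1,4) succ=(1,3) retry=(1,1)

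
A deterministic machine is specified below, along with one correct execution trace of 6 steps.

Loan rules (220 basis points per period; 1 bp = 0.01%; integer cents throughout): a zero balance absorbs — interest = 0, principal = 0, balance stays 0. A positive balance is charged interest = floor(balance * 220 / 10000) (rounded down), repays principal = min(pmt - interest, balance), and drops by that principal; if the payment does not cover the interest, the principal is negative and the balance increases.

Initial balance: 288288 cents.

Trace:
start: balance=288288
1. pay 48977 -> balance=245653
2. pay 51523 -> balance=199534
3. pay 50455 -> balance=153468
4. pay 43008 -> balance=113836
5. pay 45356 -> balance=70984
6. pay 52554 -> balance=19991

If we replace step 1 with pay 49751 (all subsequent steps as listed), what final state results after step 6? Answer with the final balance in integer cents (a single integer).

(re-executing from step 1 with the substitution; state before step 1: balance=288288)
1. pay 49751 -> balance=244879
2. pay 51523 -> balance=198743
3. pay 50455 -> balance=152660
4. pay 43008 -> balance=113010
5. pay 45356 -> balance=70140
6. pay 52554 -> balance=19129

19129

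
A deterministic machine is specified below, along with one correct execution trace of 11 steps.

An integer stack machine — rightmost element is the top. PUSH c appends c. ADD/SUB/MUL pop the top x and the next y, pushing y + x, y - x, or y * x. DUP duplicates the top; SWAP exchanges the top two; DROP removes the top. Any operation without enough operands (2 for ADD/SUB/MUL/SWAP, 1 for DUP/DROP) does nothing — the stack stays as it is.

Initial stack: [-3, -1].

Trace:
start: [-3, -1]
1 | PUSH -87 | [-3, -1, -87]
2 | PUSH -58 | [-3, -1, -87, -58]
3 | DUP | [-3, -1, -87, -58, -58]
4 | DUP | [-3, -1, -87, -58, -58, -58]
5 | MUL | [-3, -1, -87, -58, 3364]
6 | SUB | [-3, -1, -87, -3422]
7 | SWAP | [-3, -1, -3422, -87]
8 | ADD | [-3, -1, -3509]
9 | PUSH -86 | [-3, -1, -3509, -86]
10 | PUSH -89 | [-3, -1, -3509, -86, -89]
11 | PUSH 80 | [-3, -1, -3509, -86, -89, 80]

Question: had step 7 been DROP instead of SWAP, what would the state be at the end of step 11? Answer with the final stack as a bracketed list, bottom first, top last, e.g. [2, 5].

(re-executing from step 7 with the substitution; state before step 7: [-3, -1, -87, -3422])
7 | DROP | [-3, -1, -87]
8 | ADD | [-3, -88]
9 | PUSH -86 | [-3, -88, -86]
10 | PUSH -89 | [-3, -88, -86, -89]
11 | PUSH 80 | [-3, -88, -86, -89, 80]

[-3, -88, -86, -89, 80]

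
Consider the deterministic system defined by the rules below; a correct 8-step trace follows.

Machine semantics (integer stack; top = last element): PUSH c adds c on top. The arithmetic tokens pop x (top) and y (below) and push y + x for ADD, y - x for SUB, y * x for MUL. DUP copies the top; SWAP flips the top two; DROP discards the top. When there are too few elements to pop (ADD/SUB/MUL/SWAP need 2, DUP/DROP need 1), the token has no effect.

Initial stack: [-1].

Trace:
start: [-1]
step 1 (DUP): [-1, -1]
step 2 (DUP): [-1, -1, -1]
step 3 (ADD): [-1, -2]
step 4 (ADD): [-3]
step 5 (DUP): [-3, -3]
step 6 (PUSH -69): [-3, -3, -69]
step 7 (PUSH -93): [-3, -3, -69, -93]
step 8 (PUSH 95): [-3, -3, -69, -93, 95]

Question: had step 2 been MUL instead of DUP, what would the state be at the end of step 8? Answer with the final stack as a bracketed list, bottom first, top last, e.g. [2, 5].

[1, 1, -69, -93, 95]

(re-executing from step 2 with the substitution; state before step 2: [-1, -1])
step 2 (MUL): [1]
step 3 (ADD): [1]
step 4 (ADD): [1]
step 5 (DUP): [1, 1]
step 6 (PUSH -69): [1, 1, -69]
step 7 (PUSH -93): [1, 1, -69, -93]
step 8 (PUSH 95): [1, 1, -69, -93, 95]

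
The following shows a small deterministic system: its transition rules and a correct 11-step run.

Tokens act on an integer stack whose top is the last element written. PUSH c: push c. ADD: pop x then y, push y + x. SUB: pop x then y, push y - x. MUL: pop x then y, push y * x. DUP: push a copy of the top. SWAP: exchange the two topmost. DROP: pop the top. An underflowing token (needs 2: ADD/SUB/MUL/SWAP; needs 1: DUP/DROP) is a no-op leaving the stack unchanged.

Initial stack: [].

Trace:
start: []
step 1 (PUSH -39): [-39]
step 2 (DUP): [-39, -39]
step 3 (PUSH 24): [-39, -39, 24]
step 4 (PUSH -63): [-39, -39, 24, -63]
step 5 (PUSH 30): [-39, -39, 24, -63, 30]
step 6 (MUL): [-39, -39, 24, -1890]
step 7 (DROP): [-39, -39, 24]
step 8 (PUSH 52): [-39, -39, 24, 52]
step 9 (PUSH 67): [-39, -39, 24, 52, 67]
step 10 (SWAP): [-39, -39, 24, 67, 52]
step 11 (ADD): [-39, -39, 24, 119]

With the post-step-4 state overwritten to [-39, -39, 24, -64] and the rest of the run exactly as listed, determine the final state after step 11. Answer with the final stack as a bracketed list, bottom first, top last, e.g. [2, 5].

state after step 4 := [-39, -39, 24, -64]
step 5 (PUSH 30): [-39, -39, 24, -64, 30]
step 6 (MUL): [-39, -39, 24, -1920]
step 7 (DROP): [-39, -39, 24]
step 8 (PUSH 52): [-39, -39, 24, 52]
step 9 (PUSH 67): [-39, -39, 24, 52, 67]
step 10 (SWAP): [-39, -39, 24, 67, 52]
step 11 (ADD): [-39, -39, 24, 119]

[-39, -39, 24, 119]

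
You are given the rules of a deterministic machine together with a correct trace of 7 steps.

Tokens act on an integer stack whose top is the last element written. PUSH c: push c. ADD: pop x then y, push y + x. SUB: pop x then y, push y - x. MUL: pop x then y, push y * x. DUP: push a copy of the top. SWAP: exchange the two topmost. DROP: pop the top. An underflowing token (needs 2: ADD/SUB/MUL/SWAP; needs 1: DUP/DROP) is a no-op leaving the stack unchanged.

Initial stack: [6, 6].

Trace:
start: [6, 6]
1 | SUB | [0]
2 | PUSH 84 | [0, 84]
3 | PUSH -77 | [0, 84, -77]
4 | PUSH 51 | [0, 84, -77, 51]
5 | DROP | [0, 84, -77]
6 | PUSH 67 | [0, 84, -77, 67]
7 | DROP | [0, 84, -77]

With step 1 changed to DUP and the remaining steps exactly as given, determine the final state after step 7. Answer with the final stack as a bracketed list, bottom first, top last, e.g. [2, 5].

[6, 6, 6, 84, -77]

(re-executing from step 1 with the substitution; state before step 1: [6, 6])
1 | DUP | [6, 6, 6]
2 | PUSH 84 | [6, 6, 6, 84]
3 | PUSH -77 | [6, 6, 6, 84, -77]
4 | PUSH 51 | [6, 6, 6, 84, -77, 51]
5 | DROP | [6, 6, 6, 84, -77]
6 | PUSH 67 | [6, 6, 6, 84, -77, 67]
7 | DROP | [6, 6, 6, 84, -77]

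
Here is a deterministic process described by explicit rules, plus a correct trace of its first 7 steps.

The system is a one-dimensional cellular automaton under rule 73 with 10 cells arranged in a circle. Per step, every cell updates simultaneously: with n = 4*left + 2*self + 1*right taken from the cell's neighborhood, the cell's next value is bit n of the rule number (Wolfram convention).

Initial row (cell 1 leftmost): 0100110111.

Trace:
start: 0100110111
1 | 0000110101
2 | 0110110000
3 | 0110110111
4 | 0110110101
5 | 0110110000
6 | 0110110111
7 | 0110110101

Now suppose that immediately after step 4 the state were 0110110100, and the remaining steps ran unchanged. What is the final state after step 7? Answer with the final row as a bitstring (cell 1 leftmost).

state after step 4 := 0110110100
5 | 0110110001
6 | 0110110100
7 | 0110110001

0110110001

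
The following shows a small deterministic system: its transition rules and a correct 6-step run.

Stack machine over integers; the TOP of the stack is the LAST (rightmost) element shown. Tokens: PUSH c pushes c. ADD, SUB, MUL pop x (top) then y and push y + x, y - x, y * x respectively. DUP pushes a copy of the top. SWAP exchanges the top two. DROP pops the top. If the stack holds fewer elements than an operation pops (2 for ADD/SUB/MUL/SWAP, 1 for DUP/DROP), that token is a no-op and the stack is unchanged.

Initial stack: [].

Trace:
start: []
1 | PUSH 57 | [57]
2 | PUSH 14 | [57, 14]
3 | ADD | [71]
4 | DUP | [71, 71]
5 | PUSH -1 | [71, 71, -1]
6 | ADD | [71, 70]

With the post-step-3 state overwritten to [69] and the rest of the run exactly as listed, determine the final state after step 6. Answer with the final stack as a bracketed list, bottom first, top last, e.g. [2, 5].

state after step 3 := [69]
4 | DUP | [69, 69]
5 | PUSH -1 | [69, 69, -1]
6 | ADD | [69, 68]

[69, 68]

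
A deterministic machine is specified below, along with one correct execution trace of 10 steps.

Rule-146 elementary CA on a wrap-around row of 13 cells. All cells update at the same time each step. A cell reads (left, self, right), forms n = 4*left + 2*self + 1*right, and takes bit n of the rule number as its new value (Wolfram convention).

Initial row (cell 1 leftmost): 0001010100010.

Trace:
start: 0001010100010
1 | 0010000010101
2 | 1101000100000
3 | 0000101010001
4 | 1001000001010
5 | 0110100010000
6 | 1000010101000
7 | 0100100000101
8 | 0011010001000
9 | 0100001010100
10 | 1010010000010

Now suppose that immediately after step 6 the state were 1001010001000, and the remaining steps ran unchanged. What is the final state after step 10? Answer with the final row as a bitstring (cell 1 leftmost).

state after step 6 := 1001010001000
7 | 0110001010101
8 | 0001010000000
9 | 0010001000000
10 | 0101010100000

0101010100000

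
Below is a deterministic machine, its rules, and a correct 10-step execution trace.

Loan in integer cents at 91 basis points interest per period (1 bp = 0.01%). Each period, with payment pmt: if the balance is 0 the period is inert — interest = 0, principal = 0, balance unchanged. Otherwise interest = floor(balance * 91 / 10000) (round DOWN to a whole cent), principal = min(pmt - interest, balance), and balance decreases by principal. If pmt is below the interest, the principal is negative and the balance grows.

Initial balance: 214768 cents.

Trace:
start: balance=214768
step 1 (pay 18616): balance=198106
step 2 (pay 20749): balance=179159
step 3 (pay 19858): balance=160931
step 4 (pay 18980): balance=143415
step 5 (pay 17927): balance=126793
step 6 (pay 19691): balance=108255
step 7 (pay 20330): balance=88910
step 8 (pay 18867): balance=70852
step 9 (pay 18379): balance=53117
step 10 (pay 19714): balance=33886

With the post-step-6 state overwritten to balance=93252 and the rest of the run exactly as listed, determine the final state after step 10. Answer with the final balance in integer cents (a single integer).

18329

state after step 6 := balance=93252
step 7 (pay 20330): balance=73770
step 8 (pay 18867): balance=55574
step 9 (pay 18379): balance=37700
step 10 (pay 19714): balance=18329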